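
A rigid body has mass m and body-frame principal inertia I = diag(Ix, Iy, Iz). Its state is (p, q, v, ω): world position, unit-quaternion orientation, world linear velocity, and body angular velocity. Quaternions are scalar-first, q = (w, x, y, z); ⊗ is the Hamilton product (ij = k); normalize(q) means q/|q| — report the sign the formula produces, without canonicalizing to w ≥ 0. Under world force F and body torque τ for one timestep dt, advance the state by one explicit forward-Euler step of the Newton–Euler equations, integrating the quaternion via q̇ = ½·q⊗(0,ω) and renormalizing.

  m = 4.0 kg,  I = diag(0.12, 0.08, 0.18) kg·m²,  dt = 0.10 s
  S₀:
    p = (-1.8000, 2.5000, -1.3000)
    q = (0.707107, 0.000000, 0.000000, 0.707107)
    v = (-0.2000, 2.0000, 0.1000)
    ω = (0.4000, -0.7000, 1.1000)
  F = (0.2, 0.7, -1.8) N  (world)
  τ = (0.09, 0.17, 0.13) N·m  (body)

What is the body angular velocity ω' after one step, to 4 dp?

ω' = (0.5392, -0.4545, 1.1660)

gyro term ω×Iω = (-0.0770, -0.0264, 0.0112)
angular accel α = (1.3917, 2.4550, 0.6600)
ω + α·dt = (0.5392, -0.4545, 1.1660)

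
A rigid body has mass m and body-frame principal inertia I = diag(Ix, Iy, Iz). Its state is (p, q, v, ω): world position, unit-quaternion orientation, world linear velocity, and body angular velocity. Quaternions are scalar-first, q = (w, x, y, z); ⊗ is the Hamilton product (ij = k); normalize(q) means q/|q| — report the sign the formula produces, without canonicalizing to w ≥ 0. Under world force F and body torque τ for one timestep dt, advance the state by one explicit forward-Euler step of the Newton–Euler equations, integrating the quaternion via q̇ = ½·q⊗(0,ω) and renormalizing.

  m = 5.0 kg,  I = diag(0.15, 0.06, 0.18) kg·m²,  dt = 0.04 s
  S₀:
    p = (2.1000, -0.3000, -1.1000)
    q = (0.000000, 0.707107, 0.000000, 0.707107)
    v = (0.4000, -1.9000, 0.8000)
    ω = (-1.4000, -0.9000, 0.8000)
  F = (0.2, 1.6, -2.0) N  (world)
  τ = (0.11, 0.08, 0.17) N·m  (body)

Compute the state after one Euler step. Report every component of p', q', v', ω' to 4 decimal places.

p' = (2.1160, -0.3760, -1.0680)
q' = (0.0085, 0.7193, -0.0311, 0.6939)
v' = (0.4016, -1.8872, 0.7840)
ω' = (-1.3476, -0.8691, 0.8630)

precession coupling ω×(Iω) = (-0.0864, 0.0336, -0.1134)
α = I⁻¹(τ − ω×Iω) = (1.3093, 0.7733, 1.5744)
ω' = ω + α·dt = (-1.3476, -0.8691, 0.8630)
Hamilton product q⊗(0,ω) = (0.4242642, 0.6363963, -1.5556354, -0.6363963)
updated quaternion q' = (0.0085, 0.7193, -0.0311, 0.6939)
p + v·dt = (2.1160, -0.3760, -1.0680)
v + (F/m)dt = (0.4016, -1.8872, 0.7840)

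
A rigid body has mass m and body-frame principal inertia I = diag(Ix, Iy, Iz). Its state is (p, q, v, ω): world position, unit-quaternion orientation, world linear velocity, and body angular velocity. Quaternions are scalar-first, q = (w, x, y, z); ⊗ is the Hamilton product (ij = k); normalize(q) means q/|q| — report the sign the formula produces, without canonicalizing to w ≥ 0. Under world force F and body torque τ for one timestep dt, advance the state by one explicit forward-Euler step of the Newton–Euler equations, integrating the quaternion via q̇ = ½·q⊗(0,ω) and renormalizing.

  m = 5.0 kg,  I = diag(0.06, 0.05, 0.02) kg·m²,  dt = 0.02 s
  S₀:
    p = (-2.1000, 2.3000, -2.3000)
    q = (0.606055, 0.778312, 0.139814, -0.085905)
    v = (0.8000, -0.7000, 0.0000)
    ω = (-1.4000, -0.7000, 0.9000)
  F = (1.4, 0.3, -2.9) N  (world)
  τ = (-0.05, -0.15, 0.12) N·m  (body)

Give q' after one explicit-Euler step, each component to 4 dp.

q⊗(0,ω) = (1.2648211, -0.7827779, -1.0044523, 0.1963707)
q + ½dt·q⊗(0,ω), renormalized = (0.6186, 0.7704, 0.1297, -0.0839)

q' = (0.6186, 0.7704, 0.1297, -0.0839)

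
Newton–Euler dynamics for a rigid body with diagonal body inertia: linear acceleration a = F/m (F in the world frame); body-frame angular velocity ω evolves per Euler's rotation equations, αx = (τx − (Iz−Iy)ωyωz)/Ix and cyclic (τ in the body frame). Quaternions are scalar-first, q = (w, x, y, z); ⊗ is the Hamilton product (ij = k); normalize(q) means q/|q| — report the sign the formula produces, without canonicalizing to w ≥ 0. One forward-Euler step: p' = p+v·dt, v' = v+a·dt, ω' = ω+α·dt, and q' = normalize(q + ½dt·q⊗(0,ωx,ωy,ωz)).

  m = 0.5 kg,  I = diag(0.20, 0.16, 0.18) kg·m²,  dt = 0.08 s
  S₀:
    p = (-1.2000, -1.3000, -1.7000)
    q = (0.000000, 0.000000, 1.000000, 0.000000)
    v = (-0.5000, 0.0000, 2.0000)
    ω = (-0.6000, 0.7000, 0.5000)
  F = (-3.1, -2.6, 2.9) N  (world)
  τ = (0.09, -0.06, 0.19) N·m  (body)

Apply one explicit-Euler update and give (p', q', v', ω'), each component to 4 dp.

(τ − ω×Iω)/I = (0.4150, -0.3375, 0.9622)
ω + α·dt = (-0.5668, 0.6730, 0.5770)
2q̇ = q⊗(0,ω) = (-0.7000000, 0.5000000, 0.0000000, 0.6000000)
updated quaternion q' = (-0.0280, 0.0200, 0.9991, 0.0240)
linear accel F/m = (-6.2000, -5.2000, 5.8000)
p + v·dt = (-1.2400, -1.3000, -1.5400)
new velocity v' = (-0.9960, -0.4160, 2.4640)

p' = (-1.2400, -1.3000, -1.5400)
q' = (-0.0280, 0.0200, 0.9991, 0.0240)
v' = (-0.9960, -0.4160, 2.4640)
ω' = (-0.5668, 0.6730, 0.5770)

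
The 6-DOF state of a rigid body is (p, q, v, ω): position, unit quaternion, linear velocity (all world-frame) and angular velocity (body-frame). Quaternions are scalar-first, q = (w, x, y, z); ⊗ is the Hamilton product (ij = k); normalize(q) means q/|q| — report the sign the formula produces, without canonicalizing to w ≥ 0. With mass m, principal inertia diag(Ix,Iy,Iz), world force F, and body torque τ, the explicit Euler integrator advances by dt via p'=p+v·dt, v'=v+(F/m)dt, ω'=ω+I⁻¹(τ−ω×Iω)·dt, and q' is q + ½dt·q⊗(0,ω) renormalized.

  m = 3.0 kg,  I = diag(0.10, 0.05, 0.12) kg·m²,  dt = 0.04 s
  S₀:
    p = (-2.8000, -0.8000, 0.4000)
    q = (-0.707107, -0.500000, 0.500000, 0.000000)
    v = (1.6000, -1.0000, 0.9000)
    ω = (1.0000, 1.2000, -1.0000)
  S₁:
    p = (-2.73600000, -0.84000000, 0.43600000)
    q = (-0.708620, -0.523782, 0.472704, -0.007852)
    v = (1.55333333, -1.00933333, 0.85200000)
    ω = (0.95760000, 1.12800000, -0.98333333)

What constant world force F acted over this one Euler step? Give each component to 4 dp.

v₁ − v₀ = (-0.04666667, -0.00933333, -0.04800000)
m·(v₁−v₀)/dt = (-3.5000, -0.7000, -3.6000)

F = (-3.5000, -0.7000, -3.6000)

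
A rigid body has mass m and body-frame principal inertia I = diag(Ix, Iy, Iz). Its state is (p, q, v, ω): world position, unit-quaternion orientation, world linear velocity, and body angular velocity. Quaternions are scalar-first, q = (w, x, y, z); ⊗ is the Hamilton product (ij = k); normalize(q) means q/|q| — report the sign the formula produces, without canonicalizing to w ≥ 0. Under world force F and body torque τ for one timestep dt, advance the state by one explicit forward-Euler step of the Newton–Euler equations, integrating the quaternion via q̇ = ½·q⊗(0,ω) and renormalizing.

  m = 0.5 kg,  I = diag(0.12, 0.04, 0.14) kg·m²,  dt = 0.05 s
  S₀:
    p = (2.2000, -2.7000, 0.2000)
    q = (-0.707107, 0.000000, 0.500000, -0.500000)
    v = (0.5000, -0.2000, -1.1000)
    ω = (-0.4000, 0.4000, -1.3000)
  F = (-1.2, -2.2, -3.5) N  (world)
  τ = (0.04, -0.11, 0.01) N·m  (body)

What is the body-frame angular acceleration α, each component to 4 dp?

α = (0.7667, -2.4900, -0.0200)

ω×(Iω) gyroscopic = (-0.0520, -0.0104, 0.0128)
α = I⁻¹(τ − ω×Iω) = (0.7667, -2.4900, -0.0200)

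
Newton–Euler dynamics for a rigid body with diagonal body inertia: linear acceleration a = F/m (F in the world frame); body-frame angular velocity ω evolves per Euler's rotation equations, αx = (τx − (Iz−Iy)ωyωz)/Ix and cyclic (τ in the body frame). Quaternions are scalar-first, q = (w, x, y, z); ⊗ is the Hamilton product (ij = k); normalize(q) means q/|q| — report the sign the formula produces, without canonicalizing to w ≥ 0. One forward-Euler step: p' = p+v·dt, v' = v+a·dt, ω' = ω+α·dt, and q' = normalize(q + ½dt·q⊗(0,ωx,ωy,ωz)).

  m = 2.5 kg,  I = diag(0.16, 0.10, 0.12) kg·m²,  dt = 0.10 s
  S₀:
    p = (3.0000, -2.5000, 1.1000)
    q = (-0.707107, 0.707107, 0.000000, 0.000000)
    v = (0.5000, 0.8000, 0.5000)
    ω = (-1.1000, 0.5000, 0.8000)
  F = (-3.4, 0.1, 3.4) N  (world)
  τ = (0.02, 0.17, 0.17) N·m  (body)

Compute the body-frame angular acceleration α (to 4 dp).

precession coupling ω×(Iω) = (0.0080, -0.0352, 0.0330)
(τ − ω×Iω)/I = (0.0750, 2.0520, 1.1417)

α = (0.0750, 2.0520, 1.1417)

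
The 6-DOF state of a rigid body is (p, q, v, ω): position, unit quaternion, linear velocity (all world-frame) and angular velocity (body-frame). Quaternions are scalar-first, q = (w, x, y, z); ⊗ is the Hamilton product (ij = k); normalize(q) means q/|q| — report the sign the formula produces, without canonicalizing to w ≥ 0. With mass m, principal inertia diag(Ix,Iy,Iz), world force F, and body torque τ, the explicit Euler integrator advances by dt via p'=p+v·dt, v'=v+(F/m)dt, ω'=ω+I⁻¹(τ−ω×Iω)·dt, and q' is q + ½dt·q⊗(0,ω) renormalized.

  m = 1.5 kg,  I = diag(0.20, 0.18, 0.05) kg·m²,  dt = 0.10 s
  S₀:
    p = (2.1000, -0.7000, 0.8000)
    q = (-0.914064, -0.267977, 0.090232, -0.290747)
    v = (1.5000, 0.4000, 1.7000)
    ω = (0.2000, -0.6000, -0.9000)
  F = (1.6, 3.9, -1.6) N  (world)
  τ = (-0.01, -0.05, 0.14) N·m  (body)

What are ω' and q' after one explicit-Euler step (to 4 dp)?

ω×(Iω) gyroscopic = (-0.0702, -0.0270, 0.0024)
(τ − ω×Iω)/I = (0.3010, -0.1278, 2.7520)
ω' = ω + α·dt = (0.2301, -0.6128, -0.6248)
2q̇ = q⊗(0,ω) = (-0.1539377, -0.4384698, 0.2491097, 0.9653974)
updated quaternion q' = (-0.9204, -0.2895, 0.1025, -0.2421)

ω' = (0.2301, -0.6128, -0.6248)
q' = (-0.9204, -0.2895, 0.1025, -0.2421)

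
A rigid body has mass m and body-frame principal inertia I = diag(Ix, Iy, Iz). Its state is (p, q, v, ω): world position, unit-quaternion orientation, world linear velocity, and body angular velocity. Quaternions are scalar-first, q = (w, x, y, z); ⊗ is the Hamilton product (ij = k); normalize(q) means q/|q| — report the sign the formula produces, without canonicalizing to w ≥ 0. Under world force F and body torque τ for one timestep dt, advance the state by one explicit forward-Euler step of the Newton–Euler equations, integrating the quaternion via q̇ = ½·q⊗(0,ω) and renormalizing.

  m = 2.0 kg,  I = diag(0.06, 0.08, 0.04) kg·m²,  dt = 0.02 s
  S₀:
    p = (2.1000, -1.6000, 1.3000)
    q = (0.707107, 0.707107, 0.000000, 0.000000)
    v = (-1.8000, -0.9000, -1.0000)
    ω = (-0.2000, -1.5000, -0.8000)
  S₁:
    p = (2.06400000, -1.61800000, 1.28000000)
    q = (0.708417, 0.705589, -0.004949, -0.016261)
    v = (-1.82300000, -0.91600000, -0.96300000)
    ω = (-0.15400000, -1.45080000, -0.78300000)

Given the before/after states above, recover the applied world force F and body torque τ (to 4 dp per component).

F = (-2.3000, -1.6000, 3.7000)
τ = (0.0900, 0.2000, 0.0400)

velocity change Δv = (-0.02300000, -0.01600000, 0.03700000)
m·(v₁−v₀)/dt = (-2.3000, -1.6000, 3.7000)
Δω = ω₁−ω₀ = (0.04600000, 0.04920000, 0.01700000)
I·α + gyro = (0.0900, 0.2000, 0.0400)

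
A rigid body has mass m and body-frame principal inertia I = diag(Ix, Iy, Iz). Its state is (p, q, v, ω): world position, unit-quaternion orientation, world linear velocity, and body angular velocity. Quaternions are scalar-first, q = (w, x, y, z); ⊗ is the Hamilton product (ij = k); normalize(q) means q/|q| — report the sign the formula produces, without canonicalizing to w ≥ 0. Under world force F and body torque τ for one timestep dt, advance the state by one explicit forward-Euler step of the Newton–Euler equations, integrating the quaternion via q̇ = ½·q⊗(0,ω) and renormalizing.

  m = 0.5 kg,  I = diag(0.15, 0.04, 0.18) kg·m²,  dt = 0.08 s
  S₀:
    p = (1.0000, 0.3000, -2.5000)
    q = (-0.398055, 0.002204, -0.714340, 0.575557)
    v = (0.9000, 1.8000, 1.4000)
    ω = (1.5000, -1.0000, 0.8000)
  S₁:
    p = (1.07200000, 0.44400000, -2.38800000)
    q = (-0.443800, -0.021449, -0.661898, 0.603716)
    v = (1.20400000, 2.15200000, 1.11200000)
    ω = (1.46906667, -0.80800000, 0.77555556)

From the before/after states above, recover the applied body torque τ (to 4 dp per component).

τ = (-0.1700, 0.0600, 0.1100)

Δω = ω₁−ω₀ = (-0.03093333, 0.19200000, -0.02444444)
I·α + gyro = (-0.1700, 0.0600, 0.1100)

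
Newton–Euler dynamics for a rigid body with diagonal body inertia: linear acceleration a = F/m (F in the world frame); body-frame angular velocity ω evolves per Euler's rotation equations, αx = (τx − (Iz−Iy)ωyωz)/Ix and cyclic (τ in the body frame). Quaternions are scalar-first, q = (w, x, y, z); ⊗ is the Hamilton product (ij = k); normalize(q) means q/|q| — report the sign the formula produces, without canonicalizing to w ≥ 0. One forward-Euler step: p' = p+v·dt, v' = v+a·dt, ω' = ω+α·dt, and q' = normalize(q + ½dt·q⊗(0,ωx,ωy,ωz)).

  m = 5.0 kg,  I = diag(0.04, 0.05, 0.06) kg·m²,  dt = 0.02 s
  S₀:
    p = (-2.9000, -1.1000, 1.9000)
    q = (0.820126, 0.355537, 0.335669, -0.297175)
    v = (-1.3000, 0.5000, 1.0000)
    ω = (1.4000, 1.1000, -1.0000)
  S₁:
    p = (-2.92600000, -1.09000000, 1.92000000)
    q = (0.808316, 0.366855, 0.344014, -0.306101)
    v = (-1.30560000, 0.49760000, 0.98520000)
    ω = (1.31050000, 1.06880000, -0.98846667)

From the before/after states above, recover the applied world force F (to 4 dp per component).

F = (-1.4000, -0.6000, -3.7000)

v₁ − v₀ = (-0.00560000, -0.00240000, -0.01480000)
applied force F = (-1.4000, -0.6000, -3.7000)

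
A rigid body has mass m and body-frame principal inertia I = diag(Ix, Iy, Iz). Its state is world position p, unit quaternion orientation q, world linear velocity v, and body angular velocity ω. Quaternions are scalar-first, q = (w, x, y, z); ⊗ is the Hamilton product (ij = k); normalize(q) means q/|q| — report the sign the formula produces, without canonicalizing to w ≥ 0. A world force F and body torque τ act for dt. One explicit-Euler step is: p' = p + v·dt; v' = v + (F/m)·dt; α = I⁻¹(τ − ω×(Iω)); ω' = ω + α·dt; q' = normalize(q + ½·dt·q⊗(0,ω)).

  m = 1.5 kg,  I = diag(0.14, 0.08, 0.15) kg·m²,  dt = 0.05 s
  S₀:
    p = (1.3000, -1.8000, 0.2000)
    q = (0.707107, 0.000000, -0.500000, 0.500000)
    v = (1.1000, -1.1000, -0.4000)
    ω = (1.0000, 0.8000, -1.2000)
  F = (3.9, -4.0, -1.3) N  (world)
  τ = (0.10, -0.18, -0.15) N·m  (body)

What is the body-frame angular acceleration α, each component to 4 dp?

α = (1.1943, -2.4000, -0.6800)

gyro term ω×Iω = (-0.0672, 0.0120, -0.0480)
angular accel α = (1.1943, -2.4000, -0.6800)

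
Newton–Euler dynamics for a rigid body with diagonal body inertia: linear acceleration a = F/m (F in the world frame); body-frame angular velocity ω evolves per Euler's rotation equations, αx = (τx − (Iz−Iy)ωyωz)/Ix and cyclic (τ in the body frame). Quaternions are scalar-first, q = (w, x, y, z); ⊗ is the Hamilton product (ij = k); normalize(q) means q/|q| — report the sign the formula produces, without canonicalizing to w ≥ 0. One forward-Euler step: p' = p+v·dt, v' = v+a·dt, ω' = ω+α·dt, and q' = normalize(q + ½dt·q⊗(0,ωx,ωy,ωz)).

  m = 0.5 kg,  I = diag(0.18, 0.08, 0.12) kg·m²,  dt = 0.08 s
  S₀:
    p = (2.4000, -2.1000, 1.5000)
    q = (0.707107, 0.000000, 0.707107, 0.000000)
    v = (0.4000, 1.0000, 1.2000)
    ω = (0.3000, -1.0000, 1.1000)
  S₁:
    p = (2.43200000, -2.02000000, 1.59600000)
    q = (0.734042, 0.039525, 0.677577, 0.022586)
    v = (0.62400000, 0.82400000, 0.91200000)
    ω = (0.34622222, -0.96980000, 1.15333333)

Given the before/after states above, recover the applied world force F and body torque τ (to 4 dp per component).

Δv = v₁−v₀ = (0.22400000, -0.17600000, -0.28800000)
F = m·Δv/dt = (1.4000, -1.1000, -1.8000)
ω₁ − ω₀ = (0.04622222, 0.03020000, 0.05333333)
gyro term ω₀×Iω₀ = (-0.0440, 0.0198, 0.0300)
I·α + gyro = (0.0600, 0.0500, 0.1100)

F = (1.4000, -1.1000, -1.8000)
τ = (0.0600, 0.0500, 0.1100)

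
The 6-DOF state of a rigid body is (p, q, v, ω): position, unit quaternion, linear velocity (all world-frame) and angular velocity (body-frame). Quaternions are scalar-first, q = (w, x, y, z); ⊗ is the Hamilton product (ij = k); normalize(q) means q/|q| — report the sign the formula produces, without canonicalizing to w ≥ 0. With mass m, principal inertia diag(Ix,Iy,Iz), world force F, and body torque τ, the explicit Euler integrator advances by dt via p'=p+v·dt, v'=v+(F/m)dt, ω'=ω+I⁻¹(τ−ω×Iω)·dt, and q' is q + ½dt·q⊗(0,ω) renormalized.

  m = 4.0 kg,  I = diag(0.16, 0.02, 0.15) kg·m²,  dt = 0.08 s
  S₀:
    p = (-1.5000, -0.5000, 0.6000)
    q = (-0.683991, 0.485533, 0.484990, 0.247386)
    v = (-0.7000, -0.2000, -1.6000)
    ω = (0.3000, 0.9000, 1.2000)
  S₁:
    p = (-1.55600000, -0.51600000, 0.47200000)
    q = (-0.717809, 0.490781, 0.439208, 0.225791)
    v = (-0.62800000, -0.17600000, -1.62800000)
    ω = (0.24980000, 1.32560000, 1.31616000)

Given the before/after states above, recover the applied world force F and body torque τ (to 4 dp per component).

rate change Δω = (-0.05020000, 0.42560000, 0.11616000)
precession coupling = (0.1404, 0.0036, -0.0378)
I·α + gyro = (0.0400, 0.1100, 0.1800)
velocity change Δv = (0.07200000, 0.02400000, -0.02800000)
m·(v₁−v₀)/dt = (3.6000, 1.2000, -1.4000)

F = (3.6000, 1.2000, -1.4000)
τ = (0.0400, 0.1100, 0.1800)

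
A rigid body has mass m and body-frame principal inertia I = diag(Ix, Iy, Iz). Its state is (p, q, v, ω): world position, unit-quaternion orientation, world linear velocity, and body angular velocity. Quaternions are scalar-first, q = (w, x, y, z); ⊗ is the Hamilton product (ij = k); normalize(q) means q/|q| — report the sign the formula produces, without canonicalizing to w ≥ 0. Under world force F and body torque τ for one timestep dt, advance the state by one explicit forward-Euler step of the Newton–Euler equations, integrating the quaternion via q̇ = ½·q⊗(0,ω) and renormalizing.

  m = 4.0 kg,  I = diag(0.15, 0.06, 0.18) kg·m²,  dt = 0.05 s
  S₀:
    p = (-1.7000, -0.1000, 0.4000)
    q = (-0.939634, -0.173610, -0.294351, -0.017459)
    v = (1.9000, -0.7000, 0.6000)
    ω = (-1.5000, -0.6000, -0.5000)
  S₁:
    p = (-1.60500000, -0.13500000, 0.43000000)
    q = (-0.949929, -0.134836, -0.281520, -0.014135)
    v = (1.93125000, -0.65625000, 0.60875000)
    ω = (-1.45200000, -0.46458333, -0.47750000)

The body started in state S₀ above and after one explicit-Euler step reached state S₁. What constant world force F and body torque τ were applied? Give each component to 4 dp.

F = (2.5000, 3.5000, 0.7000)
τ = (0.1800, 0.1400, 0.0000)

ω₁ − ω₀ = (0.04800000, 0.13541667, 0.02250000)
gyro term ω₀×Iω₀ = (0.0360, -0.0225, -0.0810)
applied torque τ = (0.1800, 0.1400, 0.0000)
Δv = v₁−v₀ = (0.03125000, 0.04375000, 0.00875000)
applied force F = (2.5000, 3.5000, 0.7000)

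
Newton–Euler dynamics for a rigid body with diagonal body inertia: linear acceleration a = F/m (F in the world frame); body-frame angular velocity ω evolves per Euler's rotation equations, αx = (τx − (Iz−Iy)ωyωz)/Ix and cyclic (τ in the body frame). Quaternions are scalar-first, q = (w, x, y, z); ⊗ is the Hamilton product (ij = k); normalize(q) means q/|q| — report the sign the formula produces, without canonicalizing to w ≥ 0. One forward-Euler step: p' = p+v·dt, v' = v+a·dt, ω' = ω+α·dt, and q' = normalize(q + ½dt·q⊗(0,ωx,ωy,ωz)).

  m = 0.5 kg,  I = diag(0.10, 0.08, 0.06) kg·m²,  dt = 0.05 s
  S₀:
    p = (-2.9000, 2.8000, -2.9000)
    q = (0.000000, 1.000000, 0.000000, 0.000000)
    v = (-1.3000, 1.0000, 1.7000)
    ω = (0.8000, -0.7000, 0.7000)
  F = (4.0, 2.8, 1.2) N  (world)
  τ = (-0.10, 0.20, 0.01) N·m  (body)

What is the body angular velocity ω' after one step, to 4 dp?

ω×(Iω) gyroscopic = (0.0098, 0.0224, 0.0112)
angular accel α = (-1.0980, 2.2200, -0.0200)
new body rate ω' = (0.7451, -0.5890, 0.6990)

ω' = (0.7451, -0.5890, 0.6990)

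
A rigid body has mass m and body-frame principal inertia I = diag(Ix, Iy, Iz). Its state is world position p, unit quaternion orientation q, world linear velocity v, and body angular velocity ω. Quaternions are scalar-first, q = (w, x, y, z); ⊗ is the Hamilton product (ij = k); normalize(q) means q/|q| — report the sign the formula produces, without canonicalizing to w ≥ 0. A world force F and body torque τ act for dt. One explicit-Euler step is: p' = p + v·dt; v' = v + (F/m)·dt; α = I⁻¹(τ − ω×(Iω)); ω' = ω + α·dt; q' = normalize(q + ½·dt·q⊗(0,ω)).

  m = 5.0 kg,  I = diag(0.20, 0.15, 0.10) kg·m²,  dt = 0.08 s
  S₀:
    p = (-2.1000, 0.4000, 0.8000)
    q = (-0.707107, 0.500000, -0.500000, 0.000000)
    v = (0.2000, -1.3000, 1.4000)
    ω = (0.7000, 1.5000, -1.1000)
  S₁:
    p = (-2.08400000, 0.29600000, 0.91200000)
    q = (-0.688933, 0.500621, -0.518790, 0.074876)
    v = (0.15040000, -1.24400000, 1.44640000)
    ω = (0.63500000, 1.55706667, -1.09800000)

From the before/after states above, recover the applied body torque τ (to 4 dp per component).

τ = (-0.0800, 0.0300, -0.0500)

ω₁ − ω₀ = (-0.06500000, 0.05706667, 0.00200000)
gyro term ω₀×Iω₀ = (0.0825, -0.0770, -0.0525)
I·α + gyro = (-0.0800, 0.0300, -0.0500)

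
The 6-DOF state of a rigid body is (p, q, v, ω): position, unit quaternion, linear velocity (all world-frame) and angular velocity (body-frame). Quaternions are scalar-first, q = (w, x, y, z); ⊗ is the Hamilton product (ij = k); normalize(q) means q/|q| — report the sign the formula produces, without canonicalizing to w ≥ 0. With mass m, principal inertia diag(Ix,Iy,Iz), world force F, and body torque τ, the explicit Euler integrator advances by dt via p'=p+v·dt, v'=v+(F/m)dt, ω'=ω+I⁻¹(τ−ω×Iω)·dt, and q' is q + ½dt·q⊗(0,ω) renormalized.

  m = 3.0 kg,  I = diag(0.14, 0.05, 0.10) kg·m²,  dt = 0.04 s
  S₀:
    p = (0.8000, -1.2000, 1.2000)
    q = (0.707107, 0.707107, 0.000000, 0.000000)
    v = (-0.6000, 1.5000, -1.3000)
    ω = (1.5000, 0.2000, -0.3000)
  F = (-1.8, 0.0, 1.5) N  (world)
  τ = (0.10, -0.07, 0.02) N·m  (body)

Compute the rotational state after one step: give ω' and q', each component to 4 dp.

ω×(Iω) gyroscopic = (-0.0030, -0.0180, -0.0270)
α = I⁻¹(τ − ω×Iω) = (0.7357, -1.0400, 0.4700)
ω + α·dt = (1.5294, 0.1584, -0.2812)
Hamilton product q⊗(0,ω) = (-1.0606605, 1.0606605, 0.3535535, -0.0707107)
q' = normalize(q + ½dt·q⊗(0,ω)) = (0.6856, 0.7280, 0.0071, -0.0014)

ω' = (1.5294, 0.1584, -0.2812)
q' = (0.6856, 0.7280, 0.0071, -0.0014)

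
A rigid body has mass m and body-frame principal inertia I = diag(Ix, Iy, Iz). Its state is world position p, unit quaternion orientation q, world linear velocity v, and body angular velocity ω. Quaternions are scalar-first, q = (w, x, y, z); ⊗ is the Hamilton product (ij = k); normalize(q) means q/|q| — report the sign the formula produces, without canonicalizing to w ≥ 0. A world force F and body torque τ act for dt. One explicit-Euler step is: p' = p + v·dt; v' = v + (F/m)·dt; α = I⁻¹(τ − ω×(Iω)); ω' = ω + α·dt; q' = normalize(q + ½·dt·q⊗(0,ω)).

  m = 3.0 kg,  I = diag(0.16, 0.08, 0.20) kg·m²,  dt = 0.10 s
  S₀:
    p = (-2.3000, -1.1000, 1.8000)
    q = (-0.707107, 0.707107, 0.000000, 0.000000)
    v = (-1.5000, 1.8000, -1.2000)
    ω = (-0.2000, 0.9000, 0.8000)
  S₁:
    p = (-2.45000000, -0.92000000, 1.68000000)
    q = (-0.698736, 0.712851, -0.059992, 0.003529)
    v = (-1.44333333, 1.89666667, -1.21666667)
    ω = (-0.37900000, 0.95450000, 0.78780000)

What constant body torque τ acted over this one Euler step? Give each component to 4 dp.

rate change Δω = (-0.17900000, 0.05450000, -0.01220000)
gyro term ω₀×Iω₀ = (0.0864, 0.0064, 0.0144)
τ = I·(Δω/dt) + ω₀×(Iω₀) = (-0.2000, 0.0500, -0.0100)

τ = (-0.2000, 0.0500, -0.0100)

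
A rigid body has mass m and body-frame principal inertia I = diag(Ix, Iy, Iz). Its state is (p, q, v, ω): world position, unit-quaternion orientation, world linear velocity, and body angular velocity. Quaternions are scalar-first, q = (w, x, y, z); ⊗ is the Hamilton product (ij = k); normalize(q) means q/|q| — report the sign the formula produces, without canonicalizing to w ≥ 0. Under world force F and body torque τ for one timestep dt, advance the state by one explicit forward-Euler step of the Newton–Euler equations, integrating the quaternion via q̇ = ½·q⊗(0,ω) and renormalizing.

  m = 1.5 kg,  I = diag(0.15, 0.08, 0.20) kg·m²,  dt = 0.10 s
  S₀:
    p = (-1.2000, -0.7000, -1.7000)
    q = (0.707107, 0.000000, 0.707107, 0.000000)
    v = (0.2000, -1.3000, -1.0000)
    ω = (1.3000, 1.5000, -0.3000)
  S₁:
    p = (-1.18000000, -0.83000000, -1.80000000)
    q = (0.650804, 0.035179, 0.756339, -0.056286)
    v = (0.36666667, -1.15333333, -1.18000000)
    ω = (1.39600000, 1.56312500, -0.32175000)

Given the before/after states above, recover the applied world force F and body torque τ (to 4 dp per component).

rate change Δω = (0.09600000, 0.06312500, -0.02175000)
ω₀×(Iω₀) = (-0.0540, 0.0195, -0.1365)
I·α + gyro = (0.0900, 0.0700, -0.1800)
Δv = v₁−v₀ = (0.16666667, 0.14666667, -0.18000000)
applied force F = (2.5000, 2.2000, -2.7000)

F = (2.5000, 2.2000, -2.7000)
τ = (0.0900, 0.0700, -0.1800)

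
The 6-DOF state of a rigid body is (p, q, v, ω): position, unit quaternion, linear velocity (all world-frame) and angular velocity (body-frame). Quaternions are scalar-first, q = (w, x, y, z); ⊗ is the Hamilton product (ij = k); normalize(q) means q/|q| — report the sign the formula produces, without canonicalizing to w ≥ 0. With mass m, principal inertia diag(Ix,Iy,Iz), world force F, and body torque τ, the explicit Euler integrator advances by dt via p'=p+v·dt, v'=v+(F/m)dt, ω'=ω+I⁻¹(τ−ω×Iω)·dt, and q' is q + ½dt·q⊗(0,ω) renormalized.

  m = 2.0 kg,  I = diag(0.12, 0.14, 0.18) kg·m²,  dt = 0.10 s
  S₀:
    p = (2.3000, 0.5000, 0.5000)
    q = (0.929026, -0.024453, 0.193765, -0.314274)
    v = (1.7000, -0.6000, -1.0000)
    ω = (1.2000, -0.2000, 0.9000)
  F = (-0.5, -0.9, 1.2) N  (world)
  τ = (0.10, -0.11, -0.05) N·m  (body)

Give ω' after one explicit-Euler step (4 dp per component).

ω' = (1.2893, -0.2323, 0.8749)

angular accel α = (0.8933, -0.3229, -0.2511)
ω + α·dt = (1.2893, -0.2323, 0.8749)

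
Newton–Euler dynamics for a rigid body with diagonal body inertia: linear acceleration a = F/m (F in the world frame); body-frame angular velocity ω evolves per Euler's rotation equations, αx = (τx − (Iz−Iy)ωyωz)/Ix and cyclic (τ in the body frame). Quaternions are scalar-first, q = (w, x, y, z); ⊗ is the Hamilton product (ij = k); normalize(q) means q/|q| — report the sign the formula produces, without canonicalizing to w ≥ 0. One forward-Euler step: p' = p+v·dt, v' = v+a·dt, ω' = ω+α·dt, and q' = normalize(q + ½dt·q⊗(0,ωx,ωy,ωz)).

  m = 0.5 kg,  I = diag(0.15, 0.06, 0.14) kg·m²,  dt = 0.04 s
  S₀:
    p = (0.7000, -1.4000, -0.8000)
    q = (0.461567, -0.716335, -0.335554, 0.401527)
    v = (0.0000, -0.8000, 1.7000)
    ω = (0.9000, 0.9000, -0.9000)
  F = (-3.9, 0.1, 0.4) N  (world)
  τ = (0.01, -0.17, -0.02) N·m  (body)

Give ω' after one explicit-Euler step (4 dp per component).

(τ − ω×Iω)/I = (0.4987, -2.6983, 0.3779)
ω + α·dt = (0.9199, 0.7921, -0.8849)

ω' = (0.9199, 0.7921, -0.8849)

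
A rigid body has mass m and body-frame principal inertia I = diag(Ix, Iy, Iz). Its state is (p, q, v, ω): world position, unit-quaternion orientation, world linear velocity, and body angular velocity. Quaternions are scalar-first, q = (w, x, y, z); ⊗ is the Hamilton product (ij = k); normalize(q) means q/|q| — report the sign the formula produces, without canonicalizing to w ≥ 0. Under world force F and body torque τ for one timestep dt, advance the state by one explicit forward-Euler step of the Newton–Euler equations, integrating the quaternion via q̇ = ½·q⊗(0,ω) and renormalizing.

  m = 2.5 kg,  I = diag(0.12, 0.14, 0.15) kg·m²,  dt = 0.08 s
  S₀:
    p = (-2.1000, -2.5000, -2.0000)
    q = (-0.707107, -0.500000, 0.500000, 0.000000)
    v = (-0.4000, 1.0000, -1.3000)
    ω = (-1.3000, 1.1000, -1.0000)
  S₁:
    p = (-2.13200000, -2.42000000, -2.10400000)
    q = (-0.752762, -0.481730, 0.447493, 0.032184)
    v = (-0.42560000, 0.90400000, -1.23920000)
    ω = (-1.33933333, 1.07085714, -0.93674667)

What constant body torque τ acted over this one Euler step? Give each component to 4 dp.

τ = (-0.0700, -0.0900, 0.0900)

ω₁ − ω₀ = (-0.03933333, -0.02914286, 0.06325333)
gyro term ω₀×Iω₀ = (-0.0110, -0.0390, -0.0286)
applied torque τ = (-0.0700, -0.0900, 0.0900)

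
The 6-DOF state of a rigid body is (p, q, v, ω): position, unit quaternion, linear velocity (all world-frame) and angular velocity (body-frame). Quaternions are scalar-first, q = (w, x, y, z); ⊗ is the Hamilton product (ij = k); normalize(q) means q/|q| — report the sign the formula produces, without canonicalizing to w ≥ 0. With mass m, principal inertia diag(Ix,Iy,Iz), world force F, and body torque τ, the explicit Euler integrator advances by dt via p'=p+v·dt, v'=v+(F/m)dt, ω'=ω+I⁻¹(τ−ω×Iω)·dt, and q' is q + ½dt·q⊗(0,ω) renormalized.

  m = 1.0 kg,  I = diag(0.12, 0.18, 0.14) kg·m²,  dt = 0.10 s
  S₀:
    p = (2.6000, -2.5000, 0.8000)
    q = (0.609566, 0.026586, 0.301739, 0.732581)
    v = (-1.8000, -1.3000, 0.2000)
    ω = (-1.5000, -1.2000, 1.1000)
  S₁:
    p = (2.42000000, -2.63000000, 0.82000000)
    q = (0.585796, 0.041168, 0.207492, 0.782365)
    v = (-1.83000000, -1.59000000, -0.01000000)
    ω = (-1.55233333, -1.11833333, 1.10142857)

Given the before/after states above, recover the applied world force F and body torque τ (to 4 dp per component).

Δv = v₁−v₀ = (-0.03000000, -0.29000000, -0.21000000)
applied force F = (-0.3000, -2.9000, -2.1000)
Δω = ω₁−ω₀ = (-0.05233333, 0.08166667, 0.00142857)
precession coupling = (0.0528, 0.0330, 0.1080)
applied torque τ = (-0.0100, 0.1800, 0.1100)

F = (-0.3000, -2.9000, -2.1000)
τ = (-0.0100, 0.1800, 0.1100)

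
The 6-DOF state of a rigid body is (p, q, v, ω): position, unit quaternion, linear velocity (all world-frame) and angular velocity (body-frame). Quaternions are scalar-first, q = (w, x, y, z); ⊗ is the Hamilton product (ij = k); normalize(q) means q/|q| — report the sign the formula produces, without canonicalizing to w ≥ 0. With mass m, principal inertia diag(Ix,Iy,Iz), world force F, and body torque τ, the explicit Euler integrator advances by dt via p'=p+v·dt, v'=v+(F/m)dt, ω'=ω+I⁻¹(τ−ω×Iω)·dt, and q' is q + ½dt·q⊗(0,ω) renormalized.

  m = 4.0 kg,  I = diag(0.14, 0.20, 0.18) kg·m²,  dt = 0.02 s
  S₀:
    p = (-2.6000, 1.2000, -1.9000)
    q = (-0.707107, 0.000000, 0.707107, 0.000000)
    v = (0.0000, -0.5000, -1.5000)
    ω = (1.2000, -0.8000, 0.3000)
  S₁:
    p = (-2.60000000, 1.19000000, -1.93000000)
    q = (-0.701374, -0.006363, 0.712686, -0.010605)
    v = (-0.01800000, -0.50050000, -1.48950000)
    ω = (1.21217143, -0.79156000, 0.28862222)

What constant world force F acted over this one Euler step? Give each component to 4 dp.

Δv = v₁−v₀ = (-0.01800000, -0.00050000, 0.01050000)
m·(v₁−v₀)/dt = (-3.6000, -0.1000, 2.1000)

F = (-3.6000, -0.1000, 2.1000)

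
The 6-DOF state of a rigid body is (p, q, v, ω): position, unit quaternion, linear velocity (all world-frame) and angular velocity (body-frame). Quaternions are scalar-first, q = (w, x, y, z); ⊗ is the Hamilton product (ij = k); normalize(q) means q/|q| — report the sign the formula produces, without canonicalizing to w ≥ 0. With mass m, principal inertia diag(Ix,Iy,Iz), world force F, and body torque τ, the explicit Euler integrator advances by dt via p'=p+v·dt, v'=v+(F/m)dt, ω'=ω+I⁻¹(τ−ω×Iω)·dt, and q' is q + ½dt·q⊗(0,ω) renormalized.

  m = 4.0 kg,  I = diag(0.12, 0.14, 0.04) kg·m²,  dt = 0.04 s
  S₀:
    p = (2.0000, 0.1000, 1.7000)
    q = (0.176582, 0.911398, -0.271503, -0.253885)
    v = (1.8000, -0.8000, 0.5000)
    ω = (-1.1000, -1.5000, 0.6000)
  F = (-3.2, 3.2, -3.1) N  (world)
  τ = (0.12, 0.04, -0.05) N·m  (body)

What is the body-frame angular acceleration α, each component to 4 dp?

ω×(Iω) gyroscopic = (0.0900, -0.0528, 0.0330)
α = I⁻¹(τ − ω×Iω) = (0.2500, 0.6629, -2.0750)

α = (0.2500, 0.6629, -2.0750)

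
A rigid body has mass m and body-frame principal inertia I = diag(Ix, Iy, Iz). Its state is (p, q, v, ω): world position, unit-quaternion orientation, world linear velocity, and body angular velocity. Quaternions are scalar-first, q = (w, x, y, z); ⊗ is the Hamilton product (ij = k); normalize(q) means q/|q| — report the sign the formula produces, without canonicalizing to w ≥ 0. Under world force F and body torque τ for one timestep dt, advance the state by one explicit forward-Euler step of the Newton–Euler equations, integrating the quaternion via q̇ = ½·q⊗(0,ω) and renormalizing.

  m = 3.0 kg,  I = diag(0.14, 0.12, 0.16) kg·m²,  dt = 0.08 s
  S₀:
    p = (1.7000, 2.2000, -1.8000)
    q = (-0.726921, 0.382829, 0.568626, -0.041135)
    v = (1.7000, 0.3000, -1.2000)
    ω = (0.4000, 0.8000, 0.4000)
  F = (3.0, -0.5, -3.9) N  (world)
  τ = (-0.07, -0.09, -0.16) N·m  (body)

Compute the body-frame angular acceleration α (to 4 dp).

α = (-0.5914, -0.7233, -0.9600)

precession coupling ω×(Iω) = (0.0128, -0.0032, -0.0064)
α = I⁻¹(τ − ω×Iω) = (-0.5914, -0.7233, -0.9600)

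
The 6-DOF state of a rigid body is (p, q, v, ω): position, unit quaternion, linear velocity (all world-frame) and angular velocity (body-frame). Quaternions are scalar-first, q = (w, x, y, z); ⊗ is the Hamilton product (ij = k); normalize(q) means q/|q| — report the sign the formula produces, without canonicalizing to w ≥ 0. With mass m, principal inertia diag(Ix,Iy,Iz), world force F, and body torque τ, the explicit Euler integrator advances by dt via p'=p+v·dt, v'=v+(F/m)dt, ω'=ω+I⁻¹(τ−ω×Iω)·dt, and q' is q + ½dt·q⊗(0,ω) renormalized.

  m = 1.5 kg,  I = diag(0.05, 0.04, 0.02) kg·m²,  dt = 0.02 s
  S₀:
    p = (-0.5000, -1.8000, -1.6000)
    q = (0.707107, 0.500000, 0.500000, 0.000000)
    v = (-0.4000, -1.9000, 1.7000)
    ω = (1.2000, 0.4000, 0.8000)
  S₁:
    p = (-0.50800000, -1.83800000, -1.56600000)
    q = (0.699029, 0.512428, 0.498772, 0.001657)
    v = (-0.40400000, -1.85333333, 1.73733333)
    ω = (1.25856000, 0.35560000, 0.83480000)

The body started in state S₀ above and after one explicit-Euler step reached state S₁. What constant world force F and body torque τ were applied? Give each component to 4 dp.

velocity change Δv = (-0.00400000, 0.04666667, 0.03733333)
applied force F = (-0.3000, 3.5000, 2.8000)
Δω = ω₁−ω₀ = (0.05856000, -0.04440000, 0.03480000)
ω₀×(Iω₀) = (-0.0064, 0.0288, -0.0048)
τ = I·(Δω/dt) + ω₀×(Iω₀) = (0.1400, -0.0600, 0.0300)

F = (-0.3000, 3.5000, 2.8000)
τ = (0.1400, -0.0600, 0.0300)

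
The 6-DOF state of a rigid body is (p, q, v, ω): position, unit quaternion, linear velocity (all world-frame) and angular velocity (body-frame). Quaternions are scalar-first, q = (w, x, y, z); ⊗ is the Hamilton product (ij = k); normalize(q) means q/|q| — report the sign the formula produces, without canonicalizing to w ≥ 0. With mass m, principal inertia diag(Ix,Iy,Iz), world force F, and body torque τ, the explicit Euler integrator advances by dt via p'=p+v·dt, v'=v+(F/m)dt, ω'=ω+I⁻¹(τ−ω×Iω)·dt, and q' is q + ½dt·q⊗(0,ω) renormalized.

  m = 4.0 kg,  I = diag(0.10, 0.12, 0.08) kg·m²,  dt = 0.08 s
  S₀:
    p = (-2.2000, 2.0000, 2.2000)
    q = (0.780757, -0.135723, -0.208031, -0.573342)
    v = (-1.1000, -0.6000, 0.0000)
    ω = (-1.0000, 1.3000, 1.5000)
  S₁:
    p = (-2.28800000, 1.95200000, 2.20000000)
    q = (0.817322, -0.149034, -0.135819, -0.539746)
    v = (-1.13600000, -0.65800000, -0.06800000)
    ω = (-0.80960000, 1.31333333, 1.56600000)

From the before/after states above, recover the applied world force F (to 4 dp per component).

velocity change Δv = (-0.03600000, -0.05800000, -0.06800000)
applied force F = (-1.8000, -2.9000, -3.4000)

F = (-1.8000, -2.9000, -3.4000)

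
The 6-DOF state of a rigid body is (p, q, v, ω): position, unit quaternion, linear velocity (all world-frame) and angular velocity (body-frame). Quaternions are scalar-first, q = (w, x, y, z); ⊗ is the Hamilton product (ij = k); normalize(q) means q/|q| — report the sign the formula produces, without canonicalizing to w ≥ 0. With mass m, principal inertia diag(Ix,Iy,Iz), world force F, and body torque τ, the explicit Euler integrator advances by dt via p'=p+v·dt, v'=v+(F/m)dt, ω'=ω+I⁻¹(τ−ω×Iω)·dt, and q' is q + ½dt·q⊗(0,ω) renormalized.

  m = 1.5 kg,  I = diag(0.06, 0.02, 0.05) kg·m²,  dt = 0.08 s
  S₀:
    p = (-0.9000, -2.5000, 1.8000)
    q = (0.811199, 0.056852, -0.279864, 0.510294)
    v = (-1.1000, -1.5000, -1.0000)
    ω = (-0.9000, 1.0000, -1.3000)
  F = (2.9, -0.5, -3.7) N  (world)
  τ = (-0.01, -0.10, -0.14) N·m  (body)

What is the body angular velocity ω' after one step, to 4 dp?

ω' = (-0.8613, 0.5532, -1.5816)

α = I⁻¹(τ − ω×Iω) = (0.4833, -5.5850, -3.5200)
ω + α·dt = (-0.8613, 0.5532, -1.5816)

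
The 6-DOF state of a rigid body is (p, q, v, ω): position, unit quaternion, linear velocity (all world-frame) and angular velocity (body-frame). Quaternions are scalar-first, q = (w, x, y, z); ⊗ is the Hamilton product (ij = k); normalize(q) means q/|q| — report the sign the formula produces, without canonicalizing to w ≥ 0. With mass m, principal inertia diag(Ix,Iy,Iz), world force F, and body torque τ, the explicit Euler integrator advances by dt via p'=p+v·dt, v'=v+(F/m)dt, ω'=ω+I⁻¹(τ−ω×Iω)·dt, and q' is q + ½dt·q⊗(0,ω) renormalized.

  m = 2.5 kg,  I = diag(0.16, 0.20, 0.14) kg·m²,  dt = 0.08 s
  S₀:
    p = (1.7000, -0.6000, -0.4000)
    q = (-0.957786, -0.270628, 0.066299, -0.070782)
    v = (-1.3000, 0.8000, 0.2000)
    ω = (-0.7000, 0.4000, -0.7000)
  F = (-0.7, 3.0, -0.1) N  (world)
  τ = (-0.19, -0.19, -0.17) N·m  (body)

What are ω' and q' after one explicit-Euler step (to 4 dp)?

ω' = (-0.8034, 0.3201, -0.7907)
q' = (-0.9675, -0.2443, 0.0453, -0.0464)

precession coupling ω×(Iω) = (0.0168, 0.0098, -0.0112)
α = I⁻¹(τ − ω×Iω) = (-1.2925, -0.9990, -1.1343)
ω + α·dt = (-0.8034, 0.3201, -0.7907)
Hamilton product q⊗(0,ω) = (-0.2655066, 0.6523537, -0.5230066, 0.6086083)
q + ½dt·q⊗(0,ω), renormalized = (-0.9675, -0.2443, 0.0453, -0.0464)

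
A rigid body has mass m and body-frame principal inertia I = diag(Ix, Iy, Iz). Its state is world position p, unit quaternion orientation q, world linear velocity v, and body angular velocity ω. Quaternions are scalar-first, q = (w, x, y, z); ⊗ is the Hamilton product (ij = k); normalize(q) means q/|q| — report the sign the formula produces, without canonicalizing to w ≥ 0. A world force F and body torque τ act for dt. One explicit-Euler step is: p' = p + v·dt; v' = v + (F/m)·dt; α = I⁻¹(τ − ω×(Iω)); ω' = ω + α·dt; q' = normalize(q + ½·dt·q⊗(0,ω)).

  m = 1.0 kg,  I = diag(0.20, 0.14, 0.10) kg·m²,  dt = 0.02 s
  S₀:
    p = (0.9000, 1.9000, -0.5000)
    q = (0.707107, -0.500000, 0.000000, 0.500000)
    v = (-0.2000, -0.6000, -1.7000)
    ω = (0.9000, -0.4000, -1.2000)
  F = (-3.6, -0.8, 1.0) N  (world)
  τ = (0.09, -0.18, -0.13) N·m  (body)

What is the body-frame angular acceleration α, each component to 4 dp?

ω×(Iω) gyroscopic = (-0.0192, -0.1080, 0.0216)
(τ − ω×Iω)/I = (0.5460, -0.5143, -1.5160)

α = (0.5460, -0.5143, -1.5160)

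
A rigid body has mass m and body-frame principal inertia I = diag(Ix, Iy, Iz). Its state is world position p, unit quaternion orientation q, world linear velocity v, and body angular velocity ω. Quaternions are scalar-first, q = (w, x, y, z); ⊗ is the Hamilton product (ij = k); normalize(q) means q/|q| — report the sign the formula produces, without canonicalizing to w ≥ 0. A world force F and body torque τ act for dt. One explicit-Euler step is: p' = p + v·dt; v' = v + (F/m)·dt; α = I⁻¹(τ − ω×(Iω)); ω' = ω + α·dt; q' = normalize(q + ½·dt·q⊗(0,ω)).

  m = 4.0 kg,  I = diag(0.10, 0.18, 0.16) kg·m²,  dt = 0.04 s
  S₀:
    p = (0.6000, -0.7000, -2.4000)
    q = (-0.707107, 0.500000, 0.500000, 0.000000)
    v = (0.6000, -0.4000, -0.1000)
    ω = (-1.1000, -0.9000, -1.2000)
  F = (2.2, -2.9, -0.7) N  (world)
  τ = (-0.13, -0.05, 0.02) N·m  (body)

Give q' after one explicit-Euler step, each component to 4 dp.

Hamilton product q⊗(0,ω) = (1.0000000, 0.1778177, 1.2363963, 0.9485284)
q + ½dt·q⊗(0,ω), renormalized = (-0.6866, 0.5032, 0.5244, 0.0190)

q' = (-0.6866, 0.5032, 0.5244, 0.0190)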